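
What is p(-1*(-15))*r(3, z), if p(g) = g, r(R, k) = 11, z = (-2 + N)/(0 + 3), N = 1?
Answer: 165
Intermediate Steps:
z = -⅓ (z = (-2 + 1)/(0 + 3) = -1/3 = -1*⅓ = -⅓ ≈ -0.33333)
p(-1*(-15))*r(3, z) = -1*(-15)*11 = 15*11 = 165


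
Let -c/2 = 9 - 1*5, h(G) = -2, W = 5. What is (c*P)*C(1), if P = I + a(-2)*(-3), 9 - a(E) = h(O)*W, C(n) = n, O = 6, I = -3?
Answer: 480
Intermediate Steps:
a(E) = 19 (a(E) = 9 - (-2)*5 = 9 - 1*(-10) = 9 + 10 = 19)
P = -60 (P = -3 + 19*(-3) = -3 - 57 = -60)
c = -8 (c = -2*(9 - 1*5) = -2*(9 - 5) = -2*4 = -8)
(c*P)*C(1) = -8*(-60)*1 = 480*1 = 480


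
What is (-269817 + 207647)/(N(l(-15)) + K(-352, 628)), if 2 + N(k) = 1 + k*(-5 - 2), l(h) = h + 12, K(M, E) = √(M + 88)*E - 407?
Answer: 1603986/6951143 + 15617104*I*√66/20853429 ≈ 0.23075 + 6.0841*I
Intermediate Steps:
K(M, E) = -407 + E*√(88 + M) (K(M, E) = √(88 + M)*E - 407 = E*√(88 + M) - 407 = -407 + E*√(88 + M))
l(h) = 12 + h
N(k) = -1 - 7*k (N(k) = -2 + (1 + k*(-5 - 2)) = -2 + (1 + k*(-7)) = -2 + (1 - 7*k) = -1 - 7*k)
(-269817 + 207647)/(N(l(-15)) + K(-352, 628)) = (-269817 + 207647)/((-1 - 7*(12 - 15)) + (-407 + 628*√(88 - 352))) = -62170/((-1 - 7*(-3)) + (-407 + 628*√(-264))) = -62170/((-1 + 21) + (-407 + 628*(2*I*√66))) = -62170/(20 + (-407 + 1256*I*√66)) = -62170/(-387 + 1256*I*√66)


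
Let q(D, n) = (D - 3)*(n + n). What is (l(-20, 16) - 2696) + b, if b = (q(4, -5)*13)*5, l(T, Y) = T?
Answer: -3366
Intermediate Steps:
q(D, n) = 2*n*(-3 + D) (q(D, n) = (-3 + D)*(2*n) = 2*n*(-3 + D))
b = -650 (b = ((2*(-5)*(-3 + 4))*13)*5 = ((2*(-5)*1)*13)*5 = -10*13*5 = -130*5 = -650)
(l(-20, 16) - 2696) + b = (-20 - 2696) - 650 = -2716 - 650 = -3366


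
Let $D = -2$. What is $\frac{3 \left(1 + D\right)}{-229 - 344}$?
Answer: $\frac{1}{191} \approx 0.0052356$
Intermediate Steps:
$\frac{3 \left(1 + D\right)}{-229 - 344} = \frac{3 \left(1 - 2\right)}{-229 - 344} = \frac{3 \left(-1\right)}{-573} = \left(- \frac{1}{573}\right) \left(-3\right) = \frac{1}{191}$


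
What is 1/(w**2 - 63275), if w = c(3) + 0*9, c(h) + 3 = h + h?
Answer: -1/63266 ≈ -1.5806e-5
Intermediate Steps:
c(h) = -3 + 2*h (c(h) = -3 + (h + h) = -3 + 2*h)
w = 3 (w = (-3 + 2*3) + 0*9 = (-3 + 6) + 0 = 3 + 0 = 3)
1/(w**2 - 63275) = 1/(3**2 - 63275) = 1/(9 - 63275) = 1/(-63266) = -1/63266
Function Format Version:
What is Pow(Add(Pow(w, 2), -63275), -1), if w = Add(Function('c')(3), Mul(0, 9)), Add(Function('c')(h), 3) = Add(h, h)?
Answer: Rational(-1, 63266) ≈ -1.5806e-5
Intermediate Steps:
Function('c')(h) = Add(-3, Mul(2, h)) (Function('c')(h) = Add(-3, Add(h, h)) = Add(-3, Mul(2, h)))
w = 3 (w = Add(Add(-3, Mul(2, 3)), Mul(0, 9)) = Add(Add(-3, 6), 0) = Add(3, 0) = 3)
Pow(Add(Pow(w, 2), -63275), -1) = Pow(Add(Pow(3, 2), -63275), -1) = Pow(Add(9, -63275), -1) = Pow(-63266, -1) = Rational(-1, 63266)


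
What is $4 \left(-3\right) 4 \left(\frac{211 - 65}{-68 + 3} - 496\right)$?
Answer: $\frac{1554528}{65} \approx 23916.0$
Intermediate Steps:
$4 \left(-3\right) 4 \left(\frac{211 - 65}{-68 + 3} - 496\right) = \left(-12\right) 4 \left(\frac{146}{-65} - 496\right) = - 48 \left(146 \left(- \frac{1}{65}\right) - 496\right) = - 48 \left(- \frac{146}{65} - 496\right) = \left(-48\right) \left(- \frac{32386}{65}\right) = \frac{1554528}{65}$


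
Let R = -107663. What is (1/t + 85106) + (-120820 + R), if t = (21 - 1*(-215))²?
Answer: -7985525391/55696 ≈ -1.4338e+5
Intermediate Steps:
t = 55696 (t = (21 + 215)² = 236² = 55696)
(1/t + 85106) + (-120820 + R) = (1/55696 + 85106) + (-120820 - 107663) = (1/55696 + 85106) - 228483 = 4740063777/55696 - 228483 = -7985525391/55696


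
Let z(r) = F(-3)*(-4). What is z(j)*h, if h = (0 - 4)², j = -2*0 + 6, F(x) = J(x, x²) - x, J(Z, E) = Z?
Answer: 0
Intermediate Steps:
F(x) = 0 (F(x) = x - x = 0)
j = 6 (j = 0 + 6 = 6)
z(r) = 0 (z(r) = 0*(-4) = 0)
h = 16 (h = (-4)² = 16)
z(j)*h = 0*16 = 0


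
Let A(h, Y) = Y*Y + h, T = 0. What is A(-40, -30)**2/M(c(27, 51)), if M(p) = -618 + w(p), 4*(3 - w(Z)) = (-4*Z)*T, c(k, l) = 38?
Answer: -147920/123 ≈ -1202.6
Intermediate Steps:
A(h, Y) = h + Y**2 (A(h, Y) = Y**2 + h = h + Y**2)
w(Z) = 3 (w(Z) = 3 - (-4*Z)*0/4 = 3 - 1/4*0 = 3 + 0 = 3)
M(p) = -615 (M(p) = -618 + 3 = -615)
A(-40, -30)**2/M(c(27, 51)) = (-40 + (-30)**2)**2/(-615) = (-40 + 900)**2*(-1/615) = 860**2*(-1/615) = 739600*(-1/615) = -147920/123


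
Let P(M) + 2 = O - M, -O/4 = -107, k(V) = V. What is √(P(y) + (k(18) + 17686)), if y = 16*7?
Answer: 3*√2002 ≈ 134.23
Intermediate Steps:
y = 112
O = 428 (O = -4*(-107) = 428)
P(M) = 426 - M (P(M) = -2 + (428 - M) = 426 - M)
√(P(y) + (k(18) + 17686)) = √((426 - 1*112) + (18 + 17686)) = √((426 - 112) + 17704) = √(314 + 17704) = √18018 = 3*√2002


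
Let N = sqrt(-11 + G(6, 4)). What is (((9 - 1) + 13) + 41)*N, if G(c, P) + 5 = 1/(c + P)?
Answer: 31*I*sqrt(1590)/5 ≈ 247.22*I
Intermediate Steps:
G(c, P) = -5 + 1/(P + c) (G(c, P) = -5 + 1/(c + P) = -5 + 1/(P + c))
N = I*sqrt(1590)/10 (N = sqrt(-11 + (1 - 5*4 - 5*6)/(4 + 6)) = sqrt(-11 + (1 - 20 - 30)/10) = sqrt(-11 + (1/10)*(-49)) = sqrt(-11 - 49/10) = sqrt(-159/10) = I*sqrt(1590)/10 ≈ 3.9875*I)
(((9 - 1) + 13) + 41)*N = (((9 - 1) + 13) + 41)*(I*sqrt(1590)/10) = ((8 + 13) + 41)*(I*sqrt(1590)/10) = (21 + 41)*(I*sqrt(1590)/10) = 62*(I*sqrt(1590)/10) = 31*I*sqrt(1590)/5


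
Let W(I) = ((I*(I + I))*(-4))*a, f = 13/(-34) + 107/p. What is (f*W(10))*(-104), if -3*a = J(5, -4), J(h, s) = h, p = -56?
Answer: 113516000/357 ≈ 3.1797e+5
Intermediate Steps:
f = -2183/952 (f = 13/(-34) + 107/(-56) = 13*(-1/34) + 107*(-1/56) = -13/34 - 107/56 = -2183/952 ≈ -2.2931)
a = -5/3 (a = -1/3*5 = -5/3 ≈ -1.6667)
W(I) = 40*I**2/3 (W(I) = ((I*(I + I))*(-4))*(-5/3) = ((I*(2*I))*(-4))*(-5/3) = ((2*I**2)*(-4))*(-5/3) = -8*I**2*(-5/3) = 40*I**2/3)
(f*W(10))*(-104) = -10915*10**2/357*(-104) = -10915*100/357*(-104) = -2183/952*4000/3*(-104) = -1091500/357*(-104) = 113516000/357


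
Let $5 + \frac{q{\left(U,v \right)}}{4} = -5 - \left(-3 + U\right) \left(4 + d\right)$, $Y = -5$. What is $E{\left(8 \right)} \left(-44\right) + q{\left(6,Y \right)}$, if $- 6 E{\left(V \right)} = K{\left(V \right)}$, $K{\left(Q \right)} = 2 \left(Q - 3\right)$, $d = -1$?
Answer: $- \frac{8}{3} \approx -2.6667$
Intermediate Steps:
$K{\left(Q \right)} = -6 + 2 Q$ ($K{\left(Q \right)} = 2 \left(-3 + Q\right) = -6 + 2 Q$)
$E{\left(V \right)} = 1 - \frac{V}{3}$ ($E{\left(V \right)} = - \frac{-6 + 2 V}{6} = 1 - \frac{V}{3}$)
$q{\left(U,v \right)} = -4 - 12 U$ ($q{\left(U,v \right)} = -20 + 4 \left(-5 - \left(-3 + U\right) \left(4 - 1\right)\right) = -20 + 4 \left(-5 - \left(-3 + U\right) 3\right) = -20 + 4 \left(-5 - \left(-9 + 3 U\right)\right) = -20 + 4 \left(4 - 3 U\right) = -20 - \left(-16 + 12 U\right) = -4 - 12 U$)
$E{\left(8 \right)} \left(-44\right) + q{\left(6,Y \right)} = \left(1 - \frac{8}{3}\right) \left(-44\right) - 76 = \left(- \frac{5}{3}\right) \left(-44\right) - 76 = \frac{220}{3} - 76 = - \frac{8}{3}$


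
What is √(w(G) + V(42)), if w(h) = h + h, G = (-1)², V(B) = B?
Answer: 2*√11 ≈ 6.6332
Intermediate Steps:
G = 1
w(h) = 2*h
√(w(G) + V(42)) = √(2*1 + 42) = √(2 + 42) = √44 = 2*√11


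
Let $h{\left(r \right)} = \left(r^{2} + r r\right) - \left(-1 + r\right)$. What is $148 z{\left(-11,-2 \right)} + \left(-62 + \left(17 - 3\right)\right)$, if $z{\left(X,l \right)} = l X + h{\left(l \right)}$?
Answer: $4836$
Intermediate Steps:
$h{\left(r \right)} = 1 - r + 2 r^{2}$ ($h{\left(r \right)} = \left(r^{2} + r^{2}\right) - \left(-1 + r\right) = 2 r^{2} - \left(-1 + r\right) = 1 - r + 2 r^{2}$)
$z{\left(X,l \right)} = 1 - l + 2 l^{2} + X l$ ($z{\left(X,l \right)} = l X + \left(1 - l + 2 l^{2}\right) = X l + \left(1 - l + 2 l^{2}\right) = 1 - l + 2 l^{2} + X l$)
$148 z{\left(-11,-2 \right)} + \left(-62 + \left(17 - 3\right)\right) = 148 \left(1 - -2 + 2 \left(-2\right)^{2} - -22\right) + \left(-62 + \left(17 - 3\right)\right) = 148 \left(1 + 2 + 2 \cdot 4 + 22\right) + \left(-62 + 14\right) = 148 \left(1 + 2 + 8 + 22\right) - 48 = 148 \cdot 33 - 48 = 4884 - 48 = 4836$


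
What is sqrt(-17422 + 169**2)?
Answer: sqrt(11139) ≈ 105.54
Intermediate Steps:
sqrt(-17422 + 169**2) = sqrt(-17422 + 28561) = sqrt(11139)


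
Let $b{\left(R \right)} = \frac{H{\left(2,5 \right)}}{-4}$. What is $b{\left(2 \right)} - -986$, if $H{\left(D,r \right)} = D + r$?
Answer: $\frac{3937}{4} \approx 984.25$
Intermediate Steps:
$b{\left(R \right)} = - \frac{7}{4}$ ($b{\left(R \right)} = \frac{2 + 5}{-4} = 7 \left(- \frac{1}{4}\right) = - \frac{7}{4}$)
$b{\left(2 \right)} - -986 = - \frac{7}{4} - -986 = - \frac{7}{4} + 986 = \frac{3937}{4}$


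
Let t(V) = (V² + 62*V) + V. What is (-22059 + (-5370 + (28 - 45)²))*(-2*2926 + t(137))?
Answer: -584812720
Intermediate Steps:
t(V) = V² + 63*V
(-22059 + (-5370 + (28 - 45)²))*(-2*2926 + t(137)) = (-22059 + (-5370 + (28 - 45)²))*(-2*2926 + 137*(63 + 137)) = (-22059 + (-5370 + (-17)²))*(-5852 + 137*200) = (-22059 + (-5370 + 289))*(-5852 + 27400) = (-22059 - 5081)*21548 = -27140*21548 = -584812720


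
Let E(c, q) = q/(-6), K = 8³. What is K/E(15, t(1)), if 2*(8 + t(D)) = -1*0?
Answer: 384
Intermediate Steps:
t(D) = -8 (t(D) = -8 + (-1*0)/2 = -8 + (½)*0 = -8 + 0 = -8)
K = 512
E(c, q) = -q/6 (E(c, q) = q*(-⅙) = -q/6)
K/E(15, t(1)) = 512/((-⅙*(-8))) = 512/(4/3) = 512*(¾) = 384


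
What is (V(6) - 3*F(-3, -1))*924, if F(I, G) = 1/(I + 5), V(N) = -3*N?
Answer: -18018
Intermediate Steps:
F(I, G) = 1/(5 + I)
(V(6) - 3*F(-3, -1))*924 = (-3*6 - 3/(5 - 3))*924 = (-18 - 3/2)*924 = -39/2*924 = -18018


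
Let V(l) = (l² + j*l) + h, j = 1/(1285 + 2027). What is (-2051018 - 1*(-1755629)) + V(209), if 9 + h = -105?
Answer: -834034255/3312 ≈ -2.5182e+5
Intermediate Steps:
h = -114 (h = -9 - 105 = -114)
j = 1/3312 ≈ 0.00030193
V(l) = -114 + l² + l/3312 (V(l) = (l² + l/3312) - 114 = -114 + l² + l/3312)
(-2051018 - 1*(-1755629)) + V(209) = (-2051018 - 1*(-1755629)) + (-114 + 209² + (1/3312)*209) = (-2051018 + 1755629) + (-114 + 43681 + 209/3312) = -295389 + 144294113/3312 = -834034255/3312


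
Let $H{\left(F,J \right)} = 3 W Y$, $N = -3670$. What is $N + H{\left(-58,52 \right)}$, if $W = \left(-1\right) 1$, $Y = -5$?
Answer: $-3655$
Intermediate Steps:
$W = -1$
$H{\left(F,J \right)} = 15$ ($H{\left(F,J \right)} = 3 \left(-1\right) \left(-5\right) = \left(-3\right) \left(-5\right) = 15$)
$N + H{\left(-58,52 \right)} = -3670 + 15 = -3655$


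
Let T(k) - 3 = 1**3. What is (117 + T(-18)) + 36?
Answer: 157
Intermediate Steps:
T(k) = 4 (T(k) = 3 + 1**3 = 3 + 1 = 4)
(117 + T(-18)) + 36 = (117 + 4) + 36 = 121 + 36 = 157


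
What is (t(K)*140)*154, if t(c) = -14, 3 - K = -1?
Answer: -301840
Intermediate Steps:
K = 4 (K = 3 - 1*(-1) = 3 + 1 = 4)
(t(K)*140)*154 = -14*140*154 = -1960*154 = -301840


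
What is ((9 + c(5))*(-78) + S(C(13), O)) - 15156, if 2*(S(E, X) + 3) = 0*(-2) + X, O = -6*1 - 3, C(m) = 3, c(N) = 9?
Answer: -33135/2 ≈ -16568.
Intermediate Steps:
O = -9 (O = -6 - 3 = -9)
S(E, X) = -3 + X/2 (S(E, X) = -3 + (0*(-2) + X)/2 = -3 + (0 + X)/2 = -3 + X/2)
((9 + c(5))*(-78) + S(C(13), O)) - 15156 = ((9 + 9)*(-78) + (-3 + (1/2)*(-9))) - 15156 = (18*(-78) + (-3 - 9/2)) - 15156 = (-1404 - 15/2) - 15156 = -2823/2 - 15156 = -33135/2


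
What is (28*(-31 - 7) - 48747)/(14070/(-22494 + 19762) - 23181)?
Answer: 68041826/31672281 ≈ 2.1483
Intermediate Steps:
(28*(-31 - 7) - 48747)/(14070/(-22494 + 19762) - 23181) = (28*(-38) - 48747)/(14070/(-2732) - 23181) = (-1064 - 48747)/(14070*(-1/2732) - 23181) = -49811/(-7035/1366 - 23181) = -49811/(-31672281/1366) = -49811*(-1366/31672281) = 68041826/31672281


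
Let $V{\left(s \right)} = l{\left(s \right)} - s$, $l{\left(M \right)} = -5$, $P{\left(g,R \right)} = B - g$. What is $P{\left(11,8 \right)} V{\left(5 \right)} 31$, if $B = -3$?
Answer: $4340$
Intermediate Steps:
$P{\left(g,R \right)} = -3 - g$
$V{\left(s \right)} = -5 - s$
$P{\left(11,8 \right)} V{\left(5 \right)} 31 = \left(-3 - 11\right) \left(-5 - 5\right) 31 = \left(-14\right) \left(-10\right) 31 = 140 \cdot 31 = 4340$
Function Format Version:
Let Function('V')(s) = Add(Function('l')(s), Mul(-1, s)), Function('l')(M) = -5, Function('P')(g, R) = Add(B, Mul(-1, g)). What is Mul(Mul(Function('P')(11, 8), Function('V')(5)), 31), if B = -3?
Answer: 4340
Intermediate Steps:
Function('P')(g, R) = Add(-3, Mul(-1, g))
Function('V')(s) = Add(-5, Mul(-1, s))
Mul(Mul(Function('P')(11, 8), Function('V')(5)), 31) = Mul(Mul(Add(-3, Mul(-1, 11)), Add(-5, Mul(-1, 5))), 31) = Mul(Mul(Add(-3, -11), Add(-5, -5)), 31) = Mul(Mul(-14, -10), 31) = Mul(140, 31) = 4340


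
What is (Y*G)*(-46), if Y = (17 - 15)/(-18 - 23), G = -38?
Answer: -3496/41 ≈ -85.268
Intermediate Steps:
Y = -2/41 (Y = 2/(-41) = 2*(-1/41) = -2/41 ≈ -0.048781)
(Y*G)*(-46) = -2/41*(-38)*(-46) = (76/41)*(-46) = -3496/41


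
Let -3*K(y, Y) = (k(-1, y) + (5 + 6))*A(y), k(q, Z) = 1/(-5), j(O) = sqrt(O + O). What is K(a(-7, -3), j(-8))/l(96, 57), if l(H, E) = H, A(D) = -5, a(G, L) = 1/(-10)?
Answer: 3/16 ≈ 0.18750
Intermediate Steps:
a(G, L) = -1/10
j(O) = sqrt(2)*sqrt(O) (j(O) = sqrt(2*O) = sqrt(2)*sqrt(O))
k(q, Z) = -1/5
K(y, Y) = 18 (K(y, Y) = -(-1/5 + (5 + 6))*(-5)/3 = -(-1/5 + 11)*(-5)/3 = -18*(-5)/5 = -1/3*(-54) = 18)
K(a(-7, -3), j(-8))/l(96, 57) = 18/96 = 18*(1/96) = 3/16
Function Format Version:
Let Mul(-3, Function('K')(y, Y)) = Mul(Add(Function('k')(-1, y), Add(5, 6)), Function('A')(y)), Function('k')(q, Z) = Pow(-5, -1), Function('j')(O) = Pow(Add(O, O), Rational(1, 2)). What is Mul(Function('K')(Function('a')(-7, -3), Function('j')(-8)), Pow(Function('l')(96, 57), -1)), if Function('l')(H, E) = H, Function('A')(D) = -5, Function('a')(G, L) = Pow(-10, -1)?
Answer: Rational(3, 16) ≈ 0.18750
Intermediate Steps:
Function('a')(G, L) = Rational(-1, 10)
Function('j')(O) = Mul(Pow(2, Rational(1, 2)), Pow(O, Rational(1, 2))) (Function('j')(O) = Pow(Mul(2, O), Rational(1, 2)) = Mul(Pow(2, Rational(1, 2)), Pow(O, Rational(1, 2))))
Function('k')(q, Z) = Rational(-1, 5)
Function('K')(y, Y) = 18 (Function('K')(y, Y) = Mul(Rational(-1, 3), Mul(Add(Rational(-1, 5), Add(5, 6)), -5)) = Mul(Rational(-1, 3), Mul(Add(Rational(-1, 5), 11), -5)) = Mul(Rational(-1, 3), Mul(Rational(54, 5), -5)) = Mul(Rational(-1, 3), -54) = 18)
Mul(Function('K')(Function('a')(-7, -3), Function('j')(-8)), Pow(Function('l')(96, 57), -1)) = Mul(18, Pow(96, -1)) = Mul(18, Rational(1, 96)) = Rational(3, 16)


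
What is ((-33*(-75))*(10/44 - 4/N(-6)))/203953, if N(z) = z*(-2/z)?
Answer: 11025/407906 ≈ 0.027028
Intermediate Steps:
N(z) = -2
((-33*(-75))*(10/44 - 4/N(-6)))/203953 = ((-33*(-75))*(10/44 - 4/(-2)))/203953 = (2475*(10*(1/44) - 4*(-½)))*(1/203953) = (2475*(5/22 + 2))*(1/203953) = (2475*(49/22))*(1/203953) = (11025/2)*(1/203953) = 11025/407906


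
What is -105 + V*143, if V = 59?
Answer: 8332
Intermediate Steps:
-105 + V*143 = -105 + 59*143 = -105 + 8437 = 8332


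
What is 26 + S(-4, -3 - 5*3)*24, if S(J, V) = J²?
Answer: 410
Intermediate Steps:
26 + S(-4, -3 - 5*3)*24 = 26 + (-4)²*24 = 26 + 16*24 = 26 + 384 = 410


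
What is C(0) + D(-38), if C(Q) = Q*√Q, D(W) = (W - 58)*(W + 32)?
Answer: 576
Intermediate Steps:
D(W) = (-58 + W)*(32 + W)
C(Q) = Q^(3/2)
C(0) + D(-38) = 0^(3/2) + (-1856 + (-38)² - 26*(-38)) = 0 + (-1856 + 1444 + 988) = 0 + 576 = 576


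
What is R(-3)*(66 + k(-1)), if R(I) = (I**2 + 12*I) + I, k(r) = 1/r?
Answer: -1950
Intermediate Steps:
k(r) = 1/r
R(I) = I**2 + 13*I
R(-3)*(66 + k(-1)) = (-3*(13 - 3))*(66 + 1/(-1)) = (-3*10)*(66 - 1) = -30*65 = -1950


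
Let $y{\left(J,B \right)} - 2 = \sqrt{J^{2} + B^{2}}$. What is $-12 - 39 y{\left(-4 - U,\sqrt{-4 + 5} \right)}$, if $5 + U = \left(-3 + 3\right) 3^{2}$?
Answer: $-90 - 39 \sqrt{2} \approx -145.15$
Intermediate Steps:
$U = -5$ ($U = -5 + \left(-3 + 3\right) 3^{2} = -5 + 0 \cdot 9 = -5 + 0 = -5$)
$y{\left(J,B \right)} = 2 + \sqrt{B^{2} + J^{2}}$ ($y{\left(J,B \right)} = 2 + \sqrt{J^{2} + B^{2}} = 2 + \sqrt{B^{2} + J^{2}}$)
$-12 - 39 y{\left(-4 - U,\sqrt{-4 + 5} \right)} = -12 - 39 \left(2 + \sqrt{\left(\sqrt{-4 + 5}\right)^{2} + \left(-4 - -5\right)^{2}}\right) = -12 - 39 \left(2 + \sqrt{\left(\sqrt{1}\right)^{2} + \left(-4 + 5\right)^{2}}\right) = -12 - 39 \left(2 + \sqrt{1^{2} + 1^{2}}\right) = -12 - 39 \left(2 + \sqrt{1 + 1}\right) = -12 - 39 \left(2 + \sqrt{2}\right) = -12 - \left(78 + 39 \sqrt{2}\right) = -90 - 39 \sqrt{2}$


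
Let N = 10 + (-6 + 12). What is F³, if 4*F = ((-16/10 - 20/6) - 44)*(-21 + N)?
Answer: 49430863/216 ≈ 2.2885e+5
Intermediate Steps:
N = 16 (N = 10 + 6 = 16)
F = 367/6 (F = (((-16/10 - 20/6) - 44)*(-21 + 16))/4 = (((-16*⅒ - 20*⅙) - 44)*(-5))/4 = (((-8/5 - 10/3) - 44)*(-5))/4 = ((-74/15 - 44)*(-5))/4 = (-734/15*(-5))/4 = (¼)*(734/3) = 367/6 ≈ 61.167)
F³ = (367/6)³ = 49430863/216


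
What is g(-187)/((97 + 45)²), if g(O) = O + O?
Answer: -187/10082 ≈ -0.018548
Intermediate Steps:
g(O) = 2*O
g(-187)/((97 + 45)²) = (2*(-187))/((97 + 45)²) = -374/(142²) = -374/20164 = -374*1/20164 = -187/10082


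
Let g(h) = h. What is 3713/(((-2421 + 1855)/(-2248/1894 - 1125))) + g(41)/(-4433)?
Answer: 17554262542689/2376096866 ≈ 7387.9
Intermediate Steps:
3713/(((-2421 + 1855)/(-2248/1894 - 1125))) + g(41)/(-4433) = 3713/(((-2421 + 1855)/(-2248/1894 - 1125))) + 41/(-4433) = 3713/((-566/(-2248*1/1894 - 1125))) + 41*(-1/4433) = 3713/((-566/(-1124/947 - 1125))) - 41/4433 = 3713/((-566/(-1066499/947))) - 41/4433 = 3713/((-566*(-947/1066499))) - 41/4433 = 3713/(536002/1066499) - 41/4433 = 3713*(1066499/536002) - 41/4433 = 3959910787/536002 - 41/4433 = 17554262542689/2376096866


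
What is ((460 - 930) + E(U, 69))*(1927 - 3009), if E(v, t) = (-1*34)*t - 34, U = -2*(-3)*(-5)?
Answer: 3083700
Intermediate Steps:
U = -30 (U = 6*(-5) = -30)
E(v, t) = -34 - 34*t (E(v, t) = -34*t - 34 = -34 - 34*t)
((460 - 930) + E(U, 69))*(1927 - 3009) = ((460 - 930) + (-34 - 34*69))*(1927 - 3009) = (-470 + (-34 - 2346))*(-1082) = (-470 - 2380)*(-1082) = -2850*(-1082) = 3083700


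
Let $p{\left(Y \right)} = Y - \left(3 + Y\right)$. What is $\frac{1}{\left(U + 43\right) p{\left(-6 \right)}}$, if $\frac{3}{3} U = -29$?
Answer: $- \frac{1}{42} \approx -0.02381$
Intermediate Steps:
$U = -29$
$p{\left(Y \right)} = -3$ ($p{\left(Y \right)} = Y - \left(3 + Y\right) = -3$)
$\frac{1}{\left(U + 43\right) p{\left(-6 \right)}} = \frac{1}{\left(-29 + 43\right) \left(-3\right)} = \frac{1}{14 \left(-3\right)} = \frac{1}{-42} = - \frac{1}{42}$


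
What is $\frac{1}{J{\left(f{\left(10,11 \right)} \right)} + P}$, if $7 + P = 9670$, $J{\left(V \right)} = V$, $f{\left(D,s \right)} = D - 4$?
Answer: $\frac{1}{9669} \approx 0.00010342$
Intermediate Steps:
$f{\left(D,s \right)} = -4 + D$
$P = 9663$ ($P = -7 + 9670 = 9663$)
$\frac{1}{J{\left(f{\left(10,11 \right)} \right)} + P} = \frac{1}{\left(-4 + 10\right) + 9663} = \frac{1}{6 + 9663} = \frac{1}{9669}$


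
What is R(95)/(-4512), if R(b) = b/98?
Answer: -95/442176 ≈ -0.00021485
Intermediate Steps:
R(b) = b/98 (R(b) = b*(1/98) = b/98)
R(95)/(-4512) = ((1/98)*95)/(-4512) = (95/98)*(-1/4512) = -95/442176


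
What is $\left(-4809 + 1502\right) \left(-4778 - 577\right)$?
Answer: $17708985$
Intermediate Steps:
$\left(-4809 + 1502\right) \left(-4778 - 577\right) = \left(-3307\right) \left(-5355\right) = 17708985$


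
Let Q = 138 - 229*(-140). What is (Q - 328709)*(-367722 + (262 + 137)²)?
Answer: 61828770231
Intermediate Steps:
Q = 32198 (Q = 138 + 32060 = 32198)
(Q - 328709)*(-367722 + (262 + 137)²) = (32198 - 328709)*(-367722 + (262 + 137)²) = -296511*(-367722 + 399²) = -296511*(-367722 + 159201) = -296511*(-208521) = 61828770231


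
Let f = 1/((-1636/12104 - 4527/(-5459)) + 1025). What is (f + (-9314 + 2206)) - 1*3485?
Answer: -179481137070419/16943373321 ≈ -10593.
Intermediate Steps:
f = 16518934/16943373321 (f = 1/((-1636*1/12104 - 4527*(-1/5459)) + 1025) = 1/((-409/3026 + 4527/5459) + 1025) = 1/(11465971/16518934 + 1025) = 1/(16943373321/16518934) = 16518934/16943373321 ≈ 0.00097495)
(f + (-9314 + 2206)) - 1*3485 = (16518934/16943373321 + (-9314 + 2206)) - 1*3485 = (16518934/16943373321 - 7108) - 3485 = -120433481046734/16943373321 - 3485 = -179481137070419/16943373321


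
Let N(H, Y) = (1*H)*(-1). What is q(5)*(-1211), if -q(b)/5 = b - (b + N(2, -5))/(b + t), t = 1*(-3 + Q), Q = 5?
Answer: 27680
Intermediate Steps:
N(H, Y) = -H (N(H, Y) = H*(-1) = -H)
t = 2 (t = 1*(-3 + 5) = 1*2 = 2)
q(b) = -5*b + 5*(-2 + b)/(2 + b) (q(b) = -5*(b - (b - 1*2)/(b + 2)) = -5*(b - (b - 2)/(2 + b)) = -5*(b - (-2 + b)/(2 + b)) = -5*b + 5*(-2 + b)/(2 + b))
q(5)*(-1211) = (5*(-2 - 1*5 - 1*5²)/(2 + 5))*(-1211) = (5*(-2 - 5 - 1*25)/7)*(-1211) = (5*(⅐)*(-2 - 5 - 25))*(-1211) = (5*(⅐)*(-32))*(-1211) = -160/7*(-1211) = 27680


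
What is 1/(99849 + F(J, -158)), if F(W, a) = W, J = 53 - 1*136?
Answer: 1/99766 ≈ 1.0023e-5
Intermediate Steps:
J = -83 (J = 53 - 136 = -83)
1/(99849 + F(J, -158)) = 1/(99849 - 83) = 1/99766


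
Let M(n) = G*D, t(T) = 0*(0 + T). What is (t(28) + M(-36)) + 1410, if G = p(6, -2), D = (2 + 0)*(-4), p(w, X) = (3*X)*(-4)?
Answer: 1218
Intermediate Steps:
p(w, X) = -12*X
D = -8 (D = 2*(-4) = -8)
G = 24 (G = -12*(-2) = 24)
t(T) = 0 (t(T) = 0*T = 0)
M(n) = -192 (M(n) = 24*(-8) = -192)
(t(28) + M(-36)) + 1410 = (0 - 192) + 1410 = -192 + 1410 = 1218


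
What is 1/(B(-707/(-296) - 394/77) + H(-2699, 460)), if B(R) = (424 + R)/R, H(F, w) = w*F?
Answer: -62185/77214766523 ≈ -8.0535e-7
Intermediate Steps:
H(F, w) = F*w
B(R) = (424 + R)/R
1/(B(-707/(-296) - 394/77) + H(-2699, 460)) = 1/((424 + (-707/(-296) - 394/77))/(-707/(-296) - 394/77) - 2699*460) = 1/((424 + (-707*(-1/296) - 394*1/77))/(-707*(-1/296) - 394*1/77) - 1241540) = 1/((424 + (707/296 - 394/77))/(707/296 - 394/77) - 1241540) = 1/((424 - 62185/22792)/(-62185/22792) - 1241540) = 1/(-22792/62185*9601623/22792 - 1241540) = 1/(-9601623/62185 - 1241540) = 1/(-77214766523/62185) = -62185/77214766523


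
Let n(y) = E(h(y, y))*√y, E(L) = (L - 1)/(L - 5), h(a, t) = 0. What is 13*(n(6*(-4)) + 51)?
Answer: 663 + 26*I*√6/5 ≈ 663.0 + 12.737*I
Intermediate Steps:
E(L) = (-1 + L)/(-5 + L)
n(y) = √y/5 (n(y) = ((-1 + 0)/(-5 + 0))*√y = (-1/(-5))*√y = (-⅕*(-1))*√y = √y/5)
13*(n(6*(-4)) + 51) = 13*(√(6*(-4))/5 + 51) = 13*(√(-24)/5 + 51) = 13*((2*I*√6)/5 + 51) = 13*(2*I*√6/5 + 51) = 13*(51 + 2*I*√6/5) = 663 + 26*I*√6/5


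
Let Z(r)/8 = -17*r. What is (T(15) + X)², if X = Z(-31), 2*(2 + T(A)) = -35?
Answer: 70442449/4 ≈ 1.7611e+7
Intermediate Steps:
T(A) = -39/2 (T(A) = -2 + (½)*(-35) = -2 - 35/2 = -39/2)
Z(r) = -136*r (Z(r) = 8*(-17*r) = -136*r)
X = 4216 (X = -136*(-31) = 4216)
(T(15) + X)² = (-39/2 + 4216)² = (8393/2)² = 70442449/4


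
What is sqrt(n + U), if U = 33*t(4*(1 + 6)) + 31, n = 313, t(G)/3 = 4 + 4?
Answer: 4*sqrt(71) ≈ 33.705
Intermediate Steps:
t(G) = 24 (t(G) = 3*(4 + 4) = 3*8 = 24)
U = 823 (U = 33*24 + 31 = 792 + 31 = 823)
sqrt(n + U) = sqrt(313 + 823) = sqrt(1136) = 4*sqrt(71)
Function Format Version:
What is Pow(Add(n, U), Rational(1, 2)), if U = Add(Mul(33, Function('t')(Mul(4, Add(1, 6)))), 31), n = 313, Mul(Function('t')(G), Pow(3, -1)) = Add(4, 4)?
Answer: Mul(4, Pow(71, Rational(1, 2))) ≈ 33.705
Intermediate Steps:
Function('t')(G) = 24 (Function('t')(G) = Mul(3, Add(4, 4)) = Mul(3, 8) = 24)
U = 823 (U = Add(Mul(33, 24), 31) = Add(792, 31) = 823)
Pow(Add(n, U), Rational(1, 2)) = Pow(Add(313, 823), Rational(1, 2)) = Pow(1136, Rational(1, 2)) = Mul(4, Pow(71, Rational(1, 2)))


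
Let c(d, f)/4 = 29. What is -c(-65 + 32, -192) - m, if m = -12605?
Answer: 12489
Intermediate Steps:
c(d, f) = 116 (c(d, f) = 4*29 = 116)
-c(-65 + 32, -192) - m = -1*116 - 1*(-12605) = -116 + 12605 = 12489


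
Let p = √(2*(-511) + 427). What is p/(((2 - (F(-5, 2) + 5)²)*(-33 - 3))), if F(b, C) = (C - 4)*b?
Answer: I*√595/8028 ≈ 0.0030384*I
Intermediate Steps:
F(b, C) = b*(-4 + C) (F(b, C) = (-4 + C)*b = b*(-4 + C))
p = I*√595 (p = √(-1022 + 427) = √(-595) = I*√595 ≈ 24.393*I)
p/(((2 - (F(-5, 2) + 5)²)*(-33 - 3))) = (I*√595)/(((2 - (-5*(-4 + 2) + 5)²)*(-33 - 3))) = (I*√595)/(((2 - (-5*(-2) + 5)²)*(-36))) = (I*√595)/(((2 - (10 + 5)²)*(-36))) = (I*√595)/(((2 - 1*15²)*(-36))) = (I*√595)/(((2 - 1*225)*(-36))) = (I*√595)/(((2 - 225)*(-36))) = (I*√595)/((-223*(-36))) = (I*√595)/8028 = (I*√595)*(1/8028) = I*√595/8028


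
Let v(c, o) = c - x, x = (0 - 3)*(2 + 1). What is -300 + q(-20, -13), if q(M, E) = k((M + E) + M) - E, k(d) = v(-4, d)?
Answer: -282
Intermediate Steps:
x = -9 (x = -3*3 = -9)
v(c, o) = 9 + c (v(c, o) = c - 1*(-9) = c + 9 = 9 + c)
k(d) = 5 (k(d) = 9 - 4 = 5)
q(M, E) = 5 - E
-300 + q(-20, -13) = -300 + (5 - 1*(-13)) = -300 + (5 + 13) = -300 + 18 = -282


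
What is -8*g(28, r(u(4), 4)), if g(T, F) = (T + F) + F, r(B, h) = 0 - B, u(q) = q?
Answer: -160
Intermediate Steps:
r(B, h) = -B
g(T, F) = T + 2*F (g(T, F) = (F + T) + F = T + 2*F)
-8*g(28, r(u(4), 4)) = -8*(28 + 2*(-1*4)) = -8*(28 + 2*(-4)) = -8*(28 - 8) = -8*20 = -160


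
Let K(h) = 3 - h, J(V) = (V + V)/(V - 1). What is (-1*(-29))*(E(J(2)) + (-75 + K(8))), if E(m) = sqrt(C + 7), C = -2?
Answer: -2320 + 29*sqrt(5) ≈ -2255.2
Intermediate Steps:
J(V) = 2*V/(-1 + V) (J(V) = (2*V)/(-1 + V) = 2*V/(-1 + V))
E(m) = sqrt(5) (E(m) = sqrt(-2 + 7) = sqrt(5))
(-1*(-29))*(E(J(2)) + (-75 + K(8))) = (-1*(-29))*(sqrt(5) + (-75 + (3 - 1*8))) = 29*(sqrt(5) + (-75 + (3 - 8))) = 29*(sqrt(5) + (-75 - 5)) = 29*(sqrt(5) - 80) = 29*(-80 + sqrt(5)) = -2320 + 29*sqrt(5)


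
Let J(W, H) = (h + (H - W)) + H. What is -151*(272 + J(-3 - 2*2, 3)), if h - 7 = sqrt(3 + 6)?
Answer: -44545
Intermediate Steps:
h = 10 (h = 7 + sqrt(3 + 6) = 7 + sqrt(9) = 7 + 3 = 10)
J(W, H) = 10 - W + 2*H (J(W, H) = (10 + (H - W)) + H = (10 + H - W) + H = 10 - W + 2*H)
-151*(272 + J(-3 - 2*2, 3)) = -151*(272 + (10 - (-3 - 2*2) + 2*3)) = -151*(272 + (10 - (-3 - 4) + 6)) = -151*(272 + (10 - 1*(-7) + 6)) = -151*(272 + (10 + 7 + 6)) = -151*(272 + 23) = -151*295 = -44545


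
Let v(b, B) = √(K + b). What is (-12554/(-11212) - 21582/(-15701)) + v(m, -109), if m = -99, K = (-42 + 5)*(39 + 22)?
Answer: 219543869/88019806 + 2*I*√589 ≈ 2.4943 + 48.539*I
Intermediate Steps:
K = -2257 (K = -37*61 = -2257)
v(b, B) = √(-2257 + b)
(-12554/(-11212) - 21582/(-15701)) + v(m, -109) = (-12554/(-11212) - 21582/(-15701)) + √(-2257 - 99) = (-12554*(-1/11212) - 21582*(-1/15701)) + √(-2356) = (6277/5606 + 21582/15701) + 2*I*√589 = 219543869/88019806 + 2*I*√589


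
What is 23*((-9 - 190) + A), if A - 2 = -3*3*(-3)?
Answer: -3910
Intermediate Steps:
A = 29 (A = 2 - 3*3*(-3) = 2 - 9*(-3) = 2 + 27 = 29)
23*((-9 - 190) + A) = 23*((-9 - 190) + 29) = 23*(-199 + 29) = 23*(-170) = -3910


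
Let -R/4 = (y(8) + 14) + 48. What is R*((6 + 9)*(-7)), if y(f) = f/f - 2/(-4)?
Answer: 26670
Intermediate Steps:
y(f) = 3/2 (y(f) = 1 - 2*(-¼) = 1 + ½ = 3/2)
R = -254 (R = -4*((3/2 + 14) + 48) = -4*(31/2 + 48) = -4*127/2 = -254)
R*((6 + 9)*(-7)) = -254*(6 + 9)*(-7) = -3810*(-7) = -254*(-105) = 26670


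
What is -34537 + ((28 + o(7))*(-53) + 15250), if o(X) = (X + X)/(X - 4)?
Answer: -63055/3 ≈ -21018.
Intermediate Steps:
o(X) = 2*X/(-4 + X) (o(X) = (2*X)/(-4 + X) = 2*X/(-4 + X))
-34537 + ((28 + o(7))*(-53) + 15250) = -34537 + ((28 + 2*7/(-4 + 7))*(-53) + 15250) = -34537 + ((28 + 2*7/3)*(-53) + 15250) = -34537 + ((28 + 2*7*(1/3))*(-53) + 15250) = -34537 + ((28 + 14/3)*(-53) + 15250) = -34537 + ((98/3)*(-53) + 15250) = -34537 + (-5194/3 + 15250) = -34537 + 40556/3 = -63055/3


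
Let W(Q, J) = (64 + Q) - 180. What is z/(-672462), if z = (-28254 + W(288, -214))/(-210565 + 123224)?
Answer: -14041/29366751771 ≈ -4.7813e-7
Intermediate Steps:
W(Q, J) = -116 + Q
z = 28082/87341 (z = (-28254 + (-116 + 288))/(-210565 + 123224) = (-28254 + 172)/(-87341) = -28082*(-1/87341) = 28082/87341 ≈ 0.32152)
z/(-672462) = (28082/87341)/(-672462) = (28082/87341)*(-1/672462) = -14041/29366751771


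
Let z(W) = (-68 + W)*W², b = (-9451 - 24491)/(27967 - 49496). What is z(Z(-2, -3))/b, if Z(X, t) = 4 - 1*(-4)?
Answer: -13778560/5657 ≈ -2435.7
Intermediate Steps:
Z(X, t) = 8 (Z(X, t) = 4 + 4 = 8)
b = 33942/21529 (b = -33942/(-21529) = -33942*(-1/21529) = 33942/21529 ≈ 1.5766)
z(W) = W²*(-68 + W)
z(Z(-2, -3))/b = (8²*(-68 + 8))/(33942/21529) = (64*(-60))*(21529/33942) = -3840*21529/33942 = -13778560/5657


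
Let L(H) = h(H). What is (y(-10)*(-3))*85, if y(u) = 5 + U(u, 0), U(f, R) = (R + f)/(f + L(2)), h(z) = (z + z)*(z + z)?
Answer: -850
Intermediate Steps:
h(z) = 4*z² (h(z) = (2*z)*(2*z) = 4*z²)
L(H) = 4*H²
U(f, R) = (R + f)/(16 + f) (U(f, R) = (R + f)/(f + 4*2²) = (R + f)/(f + 4*4) = (R + f)/(f + 16) = (R + f)/(16 + f))
y(u) = 5 + u/(16 + u) (y(u) = 5 + (0 + u)/(16 + u) = 5 + u/(16 + u))
(y(-10)*(-3))*85 = ((2*(40 + 3*(-10))/(16 - 10))*(-3))*85 = ((2*(40 - 30)/6)*(-3))*85 = ((2*(⅙)*10)*(-3))*85 = ((10/3)*(-3))*85 = -10*85 = -850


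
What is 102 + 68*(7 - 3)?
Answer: 374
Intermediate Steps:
102 + 68*(7 - 3) = 102 + 68*4 = 102 + 272 = 374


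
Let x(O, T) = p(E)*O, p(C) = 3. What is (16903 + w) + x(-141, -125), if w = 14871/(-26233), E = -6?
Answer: 432304969/26233 ≈ 16479.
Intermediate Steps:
x(O, T) = 3*O
w = -14871/26233 (w = 14871*(-1/26233) = -14871/26233 ≈ -0.56688)
(16903 + w) + x(-141, -125) = (16903 - 14871/26233) + 3*(-141) = 443401528/26233 - 423 = 432304969/26233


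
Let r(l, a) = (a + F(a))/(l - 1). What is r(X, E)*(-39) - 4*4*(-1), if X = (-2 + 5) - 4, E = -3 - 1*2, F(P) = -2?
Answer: -241/2 ≈ -120.50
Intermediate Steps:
E = -5 (E = -3 - 2 = -5)
X = -1 (X = 3 - 4 = -1)
r(l, a) = (-2 + a)/(-1 + l) (r(l, a) = (a - 2)/(l - 1) = (-2 + a)/(-1 + l))
r(X, E)*(-39) - 4*4*(-1) = ((-2 - 5)/(-1 - 1))*(-39) - 4*4*(-1) = (-7/(-2))*(-39) - 16*(-1) = -½*(-7)*(-39) + 16 = (7/2)*(-39) + 16 = -273/2 + 16 = -241/2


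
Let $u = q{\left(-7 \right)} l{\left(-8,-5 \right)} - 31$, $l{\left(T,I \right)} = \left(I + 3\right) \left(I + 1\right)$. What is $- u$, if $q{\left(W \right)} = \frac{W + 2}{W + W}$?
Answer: $\frac{197}{7} \approx 28.143$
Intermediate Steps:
$l{\left(T,I \right)} = \left(1 + I\right) \left(3 + I\right)$ ($l{\left(T,I \right)} = \left(3 + I\right) \left(1 + I\right) = \left(1 + I\right) \left(3 + I\right)$)
$q{\left(W \right)} = \frac{2 + W}{2 W}$
$u = - \frac{197}{7}$ ($u = \frac{2 - 7}{2 \left(-7\right)} \left(3 + \left(-5\right)^{2} + 4 \left(-5\right)\right) - 31 = \frac{1}{2} \left(- \frac{1}{7}\right) \left(-5\right) \left(3 + 25 - 20\right) - 31 = \frac{5}{14} \cdot 8 - 31 = \frac{20}{7} - 31 = - \frac{197}{7} \approx -28.143$)
$- u = \left(-1\right) \left(- \frac{197}{7}\right) = \frac{197}{7}$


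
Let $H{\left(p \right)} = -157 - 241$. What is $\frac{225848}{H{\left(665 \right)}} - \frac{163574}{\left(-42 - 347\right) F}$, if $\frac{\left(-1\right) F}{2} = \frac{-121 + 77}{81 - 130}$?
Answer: $- \frac{2730312221}{3406084} \approx -801.6$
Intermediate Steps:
$F = - \frac{88}{49}$ ($F = - 2 \frac{-121 + 77}{81 - 130} = - 2 \left(- \frac{44}{-49}\right) = - 2 \left(\left(-44\right) \left(- \frac{1}{49}\right)\right) = \left(-2\right) \frac{44}{49} = - \frac{88}{49} \approx -1.7959$)
$H{\left(p \right)} = -398$
$\frac{225848}{H{\left(665 \right)}} - \frac{163574}{\left(-42 - 347\right) F} = \frac{225848}{-398} - \frac{163574}{\left(-42 - 347\right) \left(- \frac{88}{49}\right)} = 225848 \left(- \frac{1}{398}\right) - \frac{163574}{\left(-389\right) \left(- \frac{88}{49}\right)} = - \frac{112924}{199} - \frac{163574}{\frac{34232}{49}} = - \frac{112924}{199} - \frac{4007563}{17116} = - \frac{2730312221}{3406084}$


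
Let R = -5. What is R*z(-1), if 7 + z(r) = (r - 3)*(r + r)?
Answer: -5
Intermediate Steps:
z(r) = -7 + 2*r*(-3 + r) (z(r) = -7 + (r - 3)*(r + r) = -7 + (-3 + r)*(2*r) = -7 + 2*r*(-3 + r))
R*z(-1) = -5*(-7 - 6*(-1) + 2*(-1)²) = -5*(-7 + 6 + 2*1) = -5*(-7 + 6 + 2) = -5*1 = -5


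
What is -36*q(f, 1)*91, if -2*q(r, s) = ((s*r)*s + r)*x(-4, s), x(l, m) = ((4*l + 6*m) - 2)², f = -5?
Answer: -2358720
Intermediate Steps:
x(l, m) = (-2 + 4*l + 6*m)²
q(r, s) = -2*(-9 + 3*s)²*(r + r*s²) (q(r, s) = -((s*r)*s + r)*4*(-1 + 2*(-4) + 3*s)²/2 = -((r*s)*s + r)*4*(-1 - 8 + 3*s)²/2 = -(r*s² + r)*4*(-9 + 3*s)²/2 = -(r + r*s²)*4*(-9 + 3*s)²/2 = -2*(-9 + 3*s)²*(r + r*s²))
-36*q(f, 1)*91 = -(-648)*(-5)*(-3 + 1)²*(1 + 1²)*91 = -(-648)*(-5)*(-2)²*(1 + 1)*91 = -(-648)*(-5)*4*2*91 = -36*720*91 = -25920*91 = -2358720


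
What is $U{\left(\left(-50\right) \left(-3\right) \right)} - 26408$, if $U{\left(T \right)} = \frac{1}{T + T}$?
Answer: $- \frac{7922399}{300} \approx -26408.0$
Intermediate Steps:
$U{\left(T \right)} = \frac{1}{2 T}$
$U{\left(\left(-50\right) \left(-3\right) \right)} - 26408 = \frac{1}{2 \left(\left(-50\right) \left(-3\right)\right)} - 26408 = \frac{1}{2 \cdot 150} - 26408 = \frac{1}{2} \cdot \frac{1}{150} - 26408 = \frac{1}{300} - 26408 = - \frac{7922399}{300}$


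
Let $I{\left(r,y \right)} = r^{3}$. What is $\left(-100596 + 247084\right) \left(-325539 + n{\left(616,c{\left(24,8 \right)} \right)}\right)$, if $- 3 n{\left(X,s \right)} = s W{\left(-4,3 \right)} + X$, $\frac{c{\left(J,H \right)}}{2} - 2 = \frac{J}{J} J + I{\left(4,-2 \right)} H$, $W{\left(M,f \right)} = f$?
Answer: $- \frac{143625770968}{3} \approx -4.7875 \cdot 10^{10}$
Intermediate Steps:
$c{\left(J,H \right)} = 4 + 2 J + 128 H$ ($c{\left(J,H \right)} = 4 + 2 \left(\frac{J}{J} J + 4^{3} H\right) = 4 + 2 \left(1 J + 64 H\right) = 4 + 2 \left(J + 64 H\right) = 4 + \left(2 J + 128 H\right) = 4 + 2 J + 128 H$)
$n{\left(X,s \right)} = - s - \frac{X}{3}$ ($n{\left(X,s \right)} = - \frac{s 3 + X}{3} = - \frac{3 s + X}{3} = - \frac{X + 3 s}{3} = - s - \frac{X}{3}$)
$\left(-100596 + 247084\right) \left(-325539 + n{\left(616,c{\left(24,8 \right)} \right)}\right) = \left(-100596 + 247084\right) \left(-325539 - \left(\frac{628}{3} + 48 + 1024\right)\right) = 146488 \left(-325539 - \frac{3844}{3}\right) = 146488 \left(- \frac{980461}{3}\right) = - \frac{143625770968}{3}$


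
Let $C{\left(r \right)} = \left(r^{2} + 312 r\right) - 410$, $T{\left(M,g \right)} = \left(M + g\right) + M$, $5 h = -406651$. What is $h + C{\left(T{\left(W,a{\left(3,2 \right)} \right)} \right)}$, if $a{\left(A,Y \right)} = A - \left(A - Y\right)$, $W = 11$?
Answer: $- \frac{368381}{5} \approx -73676.0$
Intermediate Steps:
$h = - \frac{406651}{5}$ ($h = \frac{1}{5} \left(-406651\right) = - \frac{406651}{5} \approx -81330.0$)
$a{\left(A,Y \right)} = Y$
$T{\left(M,g \right)} = g + 2 M$
$C{\left(r \right)} = -410 + r^{2} + 312 r$
$h + C{\left(T{\left(W,a{\left(3,2 \right)} \right)} \right)} = - \frac{406651}{5} + \left(-410 + \left(2 + 2 \cdot 11\right)^{2} + 312 \left(2 + 2 \cdot 11\right)\right) = - \frac{406651}{5} + \left(-410 + \left(2 + 22\right)^{2} + 312 \left(2 + 22\right)\right) = - \frac{406651}{5} + \left(-410 + 24^{2} + 312 \cdot 24\right) = - \frac{406651}{5} + \left(-410 + 576 + 7488\right) = - \frac{406651}{5} + 7654 = - \frac{368381}{5}$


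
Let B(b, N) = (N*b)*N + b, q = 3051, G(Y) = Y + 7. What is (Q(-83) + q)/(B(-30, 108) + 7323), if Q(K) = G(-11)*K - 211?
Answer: -3172/342627 ≈ -0.0092579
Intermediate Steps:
G(Y) = 7 + Y
B(b, N) = b + b*N² (B(b, N) = b*N² + b = b + b*N²)
Q(K) = -211 - 4*K (Q(K) = (7 - 11)*K - 211 = -4*K - 211 = -211 - 4*K)
(Q(-83) + q)/(B(-30, 108) + 7323) = ((-211 - 4*(-83)) + 3051)/(-30*(1 + 108²) + 7323) = ((-211 + 332) + 3051)/(-30*(1 + 11664) + 7323) = (121 + 3051)/(-30*11665 + 7323) = 3172/(-349950 + 7323) = 3172/(-342627) = 3172*(-1/342627) = -3172/342627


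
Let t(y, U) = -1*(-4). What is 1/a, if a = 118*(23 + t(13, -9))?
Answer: 1/3186 ≈ 0.00031387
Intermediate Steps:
t(y, U) = 4
a = 3186 (a = 118*(23 + 4) = 118*27 = 3186)
1/a = 1/3186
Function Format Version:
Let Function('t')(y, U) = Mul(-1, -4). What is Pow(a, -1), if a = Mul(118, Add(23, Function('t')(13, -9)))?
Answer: Rational(1, 3186) ≈ 0.00031387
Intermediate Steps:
Function('t')(y, U) = 4
a = 3186 (a = Mul(118, Add(23, 4)) = Mul(118, 27) = 3186)
Pow(a, -1) = Pow(3186, -1) = Rational(1, 3186)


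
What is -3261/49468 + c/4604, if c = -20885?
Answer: -131019103/28468834 ≈ -4.6022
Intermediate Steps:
-3261/49468 + c/4604 = -3261/49468 - 20885/4604 = -131019103/28468834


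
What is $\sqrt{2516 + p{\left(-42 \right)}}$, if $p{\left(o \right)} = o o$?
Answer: $2 \sqrt{1070} \approx 65.422$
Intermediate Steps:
$p{\left(o \right)} = o^{2}$
$\sqrt{2516 + p{\left(-42 \right)}} = \sqrt{2516 + \left(-42\right)^{2}} = \sqrt{2516 + 1764} = \sqrt{4280} = 2 \sqrt{1070}$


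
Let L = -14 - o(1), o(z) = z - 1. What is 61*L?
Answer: -854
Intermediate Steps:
o(z) = -1 + z
L = -14 (L = -14 - (-1 + 1) = -14 - 1*0 = -14 + 0 = -14)
61*L = 61*(-14) = -854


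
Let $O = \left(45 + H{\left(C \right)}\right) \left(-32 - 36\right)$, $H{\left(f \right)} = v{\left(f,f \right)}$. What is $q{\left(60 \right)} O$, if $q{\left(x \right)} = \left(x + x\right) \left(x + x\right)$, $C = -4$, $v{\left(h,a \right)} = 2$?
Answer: $-46022400$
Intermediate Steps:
$H{\left(f \right)} = 2$
$O = -3196$ ($O = \left(45 + 2\right) \left(-32 - 36\right) = 47 \left(-68\right) = -3196$)
$q{\left(x \right)} = 4 x^{2}$ ($q{\left(x \right)} = 2 x 2 x = 4 x^{2}$)
$q{\left(60 \right)} O = 4 \cdot 60^{2} \left(-3196\right) = 4 \cdot 3600 \left(-3196\right) = 14400 \left(-3196\right) = -46022400$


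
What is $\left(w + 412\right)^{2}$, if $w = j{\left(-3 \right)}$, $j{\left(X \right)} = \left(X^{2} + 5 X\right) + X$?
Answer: $162409$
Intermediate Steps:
$j{\left(X \right)} = X^{2} + 6 X$
$w = -9$ ($w = - 3 \left(6 - 3\right) = \left(-3\right) 3 = -9$)
$\left(w + 412\right)^{2} = \left(-9 + 412\right)^{2} = 403^{2} = 162409$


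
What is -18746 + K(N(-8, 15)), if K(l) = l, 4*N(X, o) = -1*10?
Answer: -37497/2 ≈ -18749.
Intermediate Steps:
N(X, o) = -5/2 (N(X, o) = (-1*10)/4 = (¼)*(-10) = -5/2)
-18746 + K(N(-8, 15)) = -18746 - 5/2 = -37497/2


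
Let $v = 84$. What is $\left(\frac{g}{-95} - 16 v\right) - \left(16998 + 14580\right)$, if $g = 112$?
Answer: $- \frac{3127702}{95} \approx -32923.0$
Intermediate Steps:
$\left(\frac{g}{-95} - 16 v\right) - \left(16998 + 14580\right) = \left(\frac{112}{-95} - 1344\right) - \left(16998 + 14580\right) = \left(112 \left(- \frac{1}{95}\right) - 1344\right) - 31578 = \left(- \frac{112}{95} - 1344\right) - 31578 = - \frac{127792}{95} - 31578 = - \frac{3127702}{95}$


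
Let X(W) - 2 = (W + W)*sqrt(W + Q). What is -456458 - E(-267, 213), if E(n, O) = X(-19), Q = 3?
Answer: -456460 + 152*I ≈ -4.5646e+5 + 152.0*I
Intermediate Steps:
X(W) = 2 + 2*W*sqrt(3 + W) (X(W) = 2 + (W + W)*sqrt(W + 3) = 2 + (2*W)*sqrt(3 + W) = 2 + 2*W*sqrt(3 + W))
E(n, O) = 2 - 152*I (E(n, O) = 2 + 2*(-19)*sqrt(3 - 19) = 2 + 2*(-19)*sqrt(-16) = 2 + 2*(-19)*(4*I) = 2 - 152*I)
-456458 - E(-267, 213) = -456458 - (2 - 152*I) = -456458 + (-2 + 152*I) = -456460 + 152*I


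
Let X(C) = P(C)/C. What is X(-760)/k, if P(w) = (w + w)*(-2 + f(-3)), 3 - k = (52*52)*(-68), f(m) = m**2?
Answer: 14/183875 ≈ 7.6139e-5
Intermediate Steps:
k = 183875 (k = 3 - 52*52*(-68) = 3 - 2704*(-68) = 3 - 1*(-183872) = 3 + 183872 = 183875)
P(w) = 14*w (P(w) = (w + w)*(-2 + (-3)**2) = (2*w)*(-2 + 9) = (2*w)*7 = 14*w)
X(C) = 14 (X(C) = (14*C)/C = 14)
X(-760)/k = 14/183875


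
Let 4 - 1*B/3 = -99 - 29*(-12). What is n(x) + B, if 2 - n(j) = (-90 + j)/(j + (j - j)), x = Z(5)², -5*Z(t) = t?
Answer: -644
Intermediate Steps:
Z(t) = -t/5
x = 1 (x = (-⅕*5)² = (-1)² = 1)
B = -735 (B = 12 - 3*(-99 - 29*(-12)) = 12 - 3*(-99 + 348) = 12 - 3*249 = 12 - 747 = -735)
n(j) = 2 - (-90 + j)/j (n(j) = 2 - (-90 + j)/(j + (j - j)) = 2 - (-90 + j)/(j + 0) = 2 - (-90 + j)/j)
n(x) + B = (90 + 1)/1 - 735 = 1*91 - 735 = 91 - 735 = -644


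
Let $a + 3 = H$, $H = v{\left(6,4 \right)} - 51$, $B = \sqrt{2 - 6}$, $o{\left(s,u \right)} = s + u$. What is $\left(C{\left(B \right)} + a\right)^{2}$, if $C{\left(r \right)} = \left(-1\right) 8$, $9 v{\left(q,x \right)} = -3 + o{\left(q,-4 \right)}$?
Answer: $\frac{312481}{81} \approx 3857.8$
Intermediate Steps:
$v{\left(q,x \right)} = - \frac{7}{9} + \frac{q}{9}$ ($v{\left(q,x \right)} = \frac{-3 + \left(q - 4\right)}{9} = \frac{-3 + \left(-4 + q\right)}{9} = \frac{-7 + q}{9} = - \frac{7}{9} + \frac{q}{9}$)
$B = 2 i$ ($B = \sqrt{-4} = 2 i \approx 2.0 i$)
$H = - \frac{460}{9}$ ($H = \left(- \frac{7}{9} + \frac{1}{9} \cdot 6\right) - 51 = \left(- \frac{7}{9} + \frac{2}{3}\right) - 51 = - \frac{1}{9} - 51 = - \frac{460}{9} \approx -51.111$)
$a = - \frac{487}{9}$ ($a = -3 - \frac{460}{9} = - \frac{487}{9} \approx -54.111$)
$C{\left(r \right)} = -8$
$\left(C{\left(B \right)} + a\right)^{2} = \left(-8 - \frac{487}{9}\right)^{2} = \left(- \frac{559}{9}\right)^{2} = \frac{312481}{81}$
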